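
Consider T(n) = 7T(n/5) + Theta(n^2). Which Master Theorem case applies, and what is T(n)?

Master Theorem for T(n) = 7T(n/5) + O(n^2):

a = 7, b = 5, c = 2
log_b(a) = log_5(7) = 1.2091

Case 3: c = 2 > log_5(7) = 1.2091
T(n) = O(n^2) = O(n^2)

For T(n) = 7T(n/5) + O(n^2): log_5(7) = 1.2091. This is Case 3 of the Master Theorem (c > log_b(a), work dominated by root), giving O(n^2).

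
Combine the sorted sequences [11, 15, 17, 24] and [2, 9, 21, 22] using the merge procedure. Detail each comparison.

Merging process:

Compare 11 vs 2: take 2 from right. Merged: [2]
Compare 11 vs 9: take 9 from right. Merged: [2, 9]
Compare 11 vs 21: take 11 from left. Merged: [2, 9, 11]
Compare 15 vs 21: take 15 from left. Merged: [2, 9, 11, 15]
Compare 17 vs 21: take 17 from left. Merged: [2, 9, 11, 15, 17]
Compare 24 vs 21: take 21 from right. Merged: [2, 9, 11, 15, 17, 21]
Compare 24 vs 22: take 22 from right. Merged: [2, 9, 11, 15, 17, 21, 22]
Append remaining from left: [24]. Merged: [2, 9, 11, 15, 17, 21, 22, 24]

Final merged array: [2, 9, 11, 15, 17, 21, 22, 24]
Total comparisons: 7

The merged array is [2, 9, 11, 15, 17, 21, 22, 24], requiring 7 comparisons. The merge step runs in O(n) time where n is the total number of elements.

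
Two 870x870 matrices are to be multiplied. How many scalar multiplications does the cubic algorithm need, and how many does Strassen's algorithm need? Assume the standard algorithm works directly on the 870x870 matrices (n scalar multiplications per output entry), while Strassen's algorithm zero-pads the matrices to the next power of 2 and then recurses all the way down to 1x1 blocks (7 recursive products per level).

Matrix multiplication for 870x870 matrices:

Strassen's algorithm requires power-of-2 dimensions. Pad 870x870 to 1024x1024 (next power of 2).

Standard algorithm: 870^3 = 658503000 multiplications
Strassen's algorithm: 7^(log2(1024)) = 7^10 = 282475249 multiplications
Savings: 658503000 - 282475249 = 376027751 multiplications

Standard: 658503000 multiplications (870^3). Strassen: 282475249 multiplications (7^10, after padding to 1024x1024). Strassen reduces 8 recursive multiplications to 7 at each level.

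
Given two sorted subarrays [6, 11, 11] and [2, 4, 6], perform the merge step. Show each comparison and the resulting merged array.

Merging process:

Compare 6 vs 2: take 2 from right. Merged: [2]
Compare 6 vs 4: take 4 from right. Merged: [2, 4]
Compare 6 vs 6: take 6 from left. Merged: [2, 4, 6]
Compare 11 vs 6: take 6 from right. Merged: [2, 4, 6, 6]
Append remaining from left: [11, 11]. Merged: [2, 4, 6, 6, 11, 11]

Final merged array: [2, 4, 6, 6, 11, 11]
Total comparisons: 4

The merged array is [2, 4, 6, 6, 11, 11], requiring 4 comparisons. The merge step runs in O(n) time where n is the total number of elements.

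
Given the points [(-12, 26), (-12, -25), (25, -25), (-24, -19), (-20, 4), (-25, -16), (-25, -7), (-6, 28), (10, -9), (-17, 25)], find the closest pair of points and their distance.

Computing all pairwise distances among 10 points:

d((-12, 26), (-12, -25)) = 51.0
d((-12, 26), (25, -25)) = 63.0079
d((-12, 26), (-24, -19)) = 46.5725
d((-12, 26), (-20, 4)) = 23.4094
d((-12, 26), (-25, -16)) = 43.9659
d((-12, 26), (-25, -7)) = 35.4683
d((-12, 26), (-6, 28)) = 6.3246
d((-12, 26), (10, -9)) = 41.3401
d((-12, 26), (-17, 25)) = 5.099
d((-12, -25), (25, -25)) = 37.0
d((-12, -25), (-24, -19)) = 13.4164
d((-12, -25), (-20, 4)) = 30.0832
d((-12, -25), (-25, -16)) = 15.8114
d((-12, -25), (-25, -7)) = 22.2036
d((-12, -25), (-6, 28)) = 53.3385
d((-12, -25), (10, -9)) = 27.2029
d((-12, -25), (-17, 25)) = 50.2494
d((25, -25), (-24, -19)) = 49.366
d((25, -25), (-20, 4)) = 53.535
d((25, -25), (-25, -16)) = 50.8035
d((25, -25), (-25, -7)) = 53.1413
d((25, -25), (-6, 28)) = 61.4003
d((25, -25), (10, -9)) = 21.9317
d((25, -25), (-17, 25)) = 65.2993
d((-24, -19), (-20, 4)) = 23.3452
d((-24, -19), (-25, -16)) = 3.1623 <-- minimum
d((-24, -19), (-25, -7)) = 12.0416
d((-24, -19), (-6, 28)) = 50.3289
d((-24, -19), (10, -9)) = 35.4401
d((-24, -19), (-17, 25)) = 44.5533
d((-20, 4), (-25, -16)) = 20.6155
d((-20, 4), (-25, -7)) = 12.083
d((-20, 4), (-6, 28)) = 27.7849
d((-20, 4), (10, -9)) = 32.6956
d((-20, 4), (-17, 25)) = 21.2132
d((-25, -16), (-25, -7)) = 9.0
d((-25, -16), (-6, 28)) = 47.927
d((-25, -16), (10, -9)) = 35.6931
d((-25, -16), (-17, 25)) = 41.7732
d((-25, -7), (-6, 28)) = 39.8246
d((-25, -7), (10, -9)) = 35.0571
d((-25, -7), (-17, 25)) = 32.9848
d((-6, 28), (10, -9)) = 40.3113
d((-6, 28), (-17, 25)) = 11.4018
d((10, -9), (-17, 25)) = 43.4166

Closest pair: (-24, -19) and (-25, -16) with distance 3.1623

The closest pair is (-24, -19) and (-25, -16) with Euclidean distance 3.1623. For 10 points, brute-force pairwise comparison is shown above. For large n, the divide-and-conquer algorithm (sort by x, recurse on halves, check the dividing strip) achieves O(n log n).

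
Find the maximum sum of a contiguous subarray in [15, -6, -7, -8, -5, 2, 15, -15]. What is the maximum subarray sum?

Using Kadane's algorithm on [15, -6, -7, -8, -5, 2, 15, -15]:

Scanning through the array:
Position 1 (value -6): max_ending_here = 9, max_so_far = 15
Position 2 (value -7): max_ending_here = 2, max_so_far = 15
Position 3 (value -8): max_ending_here = -6, max_so_far = 15
Position 4 (value -5): max_ending_here = -5, max_so_far = 15
Position 5 (value 2): max_ending_here = 2, max_so_far = 15
Position 6 (value 15): max_ending_here = 17, max_so_far = 17
Position 7 (value -15): max_ending_here = 2, max_so_far = 17

Maximum subarray: [2, 15]
Maximum sum: 17

The maximum subarray is [2, 15] with sum 17. This subarray runs from index 5 to index 6.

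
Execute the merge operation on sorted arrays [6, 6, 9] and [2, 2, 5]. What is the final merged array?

Merging process:

Compare 6 vs 2: take 2 from right. Merged: [2]
Compare 6 vs 2: take 2 from right. Merged: [2, 2]
Compare 6 vs 5: take 5 from right. Merged: [2, 2, 5]
Append remaining from left: [6, 6, 9]. Merged: [2, 2, 5, 6, 6, 9]

Final merged array: [2, 2, 5, 6, 6, 9]
Total comparisons: 3

The merged array is [2, 2, 5, 6, 6, 9], requiring 3 comparisons. The merge step runs in O(n) time where n is the total number of elements.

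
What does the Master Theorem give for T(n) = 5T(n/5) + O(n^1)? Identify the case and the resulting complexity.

Master Theorem for T(n) = 5T(n/5) + O(n^1):

a = 5, b = 5, c = 1
log_b(a) = log_5(5) = 1.0000

Case 2: c = 1 = log_5(5) = 1.0000
T(n) = O(n^1 log n) = O(n log n)

For T(n) = 5T(n/5) + O(n^1): log_5(5) = 1.0000. This is Case 2 of the Master Theorem (c = log_b(a), equal work at all levels), giving O(n log n).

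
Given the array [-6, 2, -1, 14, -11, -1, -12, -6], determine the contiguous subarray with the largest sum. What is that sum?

Using Kadane's algorithm on [-6, 2, -1, 14, -11, -1, -12, -6]:

Scanning through the array:
Position 1 (value 2): max_ending_here = 2, max_so_far = 2
Position 2 (value -1): max_ending_here = 1, max_so_far = 2
Position 3 (value 14): max_ending_here = 15, max_so_far = 15
Position 4 (value -11): max_ending_here = 4, max_so_far = 15
Position 5 (value -1): max_ending_here = 3, max_so_far = 15
Position 6 (value -12): max_ending_here = -9, max_so_far = 15
Position 7 (value -6): max_ending_here = -6, max_so_far = 15

Maximum subarray: [2, -1, 14]
Maximum sum: 15

The maximum subarray is [2, -1, 14] with sum 15. This subarray runs from index 1 to index 3.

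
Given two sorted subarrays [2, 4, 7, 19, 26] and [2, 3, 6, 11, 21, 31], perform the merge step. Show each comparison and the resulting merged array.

Merging process:

Compare 2 vs 2: take 2 from left. Merged: [2]
Compare 4 vs 2: take 2 from right. Merged: [2, 2]
Compare 4 vs 3: take 3 from right. Merged: [2, 2, 3]
Compare 4 vs 6: take 4 from left. Merged: [2, 2, 3, 4]
Compare 7 vs 6: take 6 from right. Merged: [2, 2, 3, 4, 6]
Compare 7 vs 11: take 7 from left. Merged: [2, 2, 3, 4, 6, 7]
Compare 19 vs 11: take 11 from right. Merged: [2, 2, 3, 4, 6, 7, 11]
Compare 19 vs 21: take 19 from left. Merged: [2, 2, 3, 4, 6, 7, 11, 19]
Compare 26 vs 21: take 21 from right. Merged: [2, 2, 3, 4, 6, 7, 11, 19, 21]
Compare 26 vs 31: take 26 from left. Merged: [2, 2, 3, 4, 6, 7, 11, 19, 21, 26]
Append remaining from right: [31]. Merged: [2, 2, 3, 4, 6, 7, 11, 19, 21, 26, 31]

Final merged array: [2, 2, 3, 4, 6, 7, 11, 19, 21, 26, 31]
Total comparisons: 10

The merged array is [2, 2, 3, 4, 6, 7, 11, 19, 21, 26, 31], requiring 10 comparisons. The merge step runs in O(n) time where n is the total number of elements.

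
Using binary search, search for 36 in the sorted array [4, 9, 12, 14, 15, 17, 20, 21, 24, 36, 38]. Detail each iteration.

Binary search for 36 in [4, 9, 12, 14, 15, 17, 20, 21, 24, 36, 38]:

lo=0, hi=10, mid=5, arr[mid]=17 -> 17 < 36, search right half
lo=6, hi=10, mid=8, arr[mid]=24 -> 24 < 36, search right half
lo=9, hi=10, mid=9, arr[mid]=36 -> Found target at index 9!

Binary search finds 36 at index 9 after 3 comparisons. The search repeatedly halves the search space by comparing with the middle element.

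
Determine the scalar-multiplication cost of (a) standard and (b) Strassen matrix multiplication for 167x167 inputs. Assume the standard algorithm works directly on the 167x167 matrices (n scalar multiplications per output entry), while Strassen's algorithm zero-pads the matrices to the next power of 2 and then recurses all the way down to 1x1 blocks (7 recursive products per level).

Matrix multiplication for 167x167 matrices:

Strassen's algorithm requires power-of-2 dimensions. Pad 167x167 to 256x256 (next power of 2).

Standard algorithm: 167^3 = 4657463 multiplications
Strassen's algorithm: 7^(log2(256)) = 7^8 = 5764801 multiplications
Difference: 4657463 - 5764801 = -1107338 (Strassen uses MORE here due to padding overhead — for small or just-over-power-of-2 n, padding can outweigh the per-level savings)

Standard: 4657463 multiplications (167^3). Strassen: 5764801 multiplications (7^8, after padding to 256x256). Strassen reduces 8 recursive multiplications to 7 at each level.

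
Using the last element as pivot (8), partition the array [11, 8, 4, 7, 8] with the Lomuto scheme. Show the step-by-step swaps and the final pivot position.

Lomuto partition with pivot = 8:

Initial array: [11, 8, 4, 7, 8]

arr[0]=11 > 8: no swap
arr[1]=8 <= 8: swap with position 0, array becomes [8, 11, 4, 7, 8]
arr[2]=4 <= 8: swap with position 1, array becomes [8, 4, 11, 7, 8]
arr[3]=7 <= 8: swap with position 2, array becomes [8, 4, 7, 11, 8]

Place pivot at position 3: [8, 4, 7, 8, 11]
Pivot position: 3

After partitioning with pivot 8, the array becomes [8, 4, 7, 8, 11]. The pivot is placed at index 3. All elements to the left of the pivot are <= 8, and all elements to the right are > 8.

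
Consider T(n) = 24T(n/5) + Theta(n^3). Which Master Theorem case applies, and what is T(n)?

Master Theorem for T(n) = 24T(n/5) + O(n^3):

a = 24, b = 5, c = 3
log_b(a) = log_5(24) = 1.9746

Case 3: c = 3 > log_5(24) = 1.9746
T(n) = O(n^3) = O(n^3)

For T(n) = 24T(n/5) + O(n^3): log_5(24) = 1.9746. This is Case 3 of the Master Theorem (c > log_b(a), work dominated by root), giving O(n^3).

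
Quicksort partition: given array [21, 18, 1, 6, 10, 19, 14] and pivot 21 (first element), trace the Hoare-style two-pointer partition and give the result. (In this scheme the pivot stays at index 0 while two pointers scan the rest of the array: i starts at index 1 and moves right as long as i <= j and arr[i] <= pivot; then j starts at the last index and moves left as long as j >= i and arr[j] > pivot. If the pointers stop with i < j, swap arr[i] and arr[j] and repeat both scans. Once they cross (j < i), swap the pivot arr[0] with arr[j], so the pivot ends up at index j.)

Hoare-style two-pointer partition with pivot = 21:

Initial array: [21, 18, 1, 6, 10, 19, 14]

Pointers start at i = 1, j = 6.
i ends at 7, j ends at 6: the pointers have crossed (j < i), so scanning stops.

Swap pivot arr[0] with arr[6] to place pivot at position 6: [14, 18, 1, 6, 10, 19, 21]
Pivot position: 6

After partitioning with pivot 21, the array becomes [14, 18, 1, 6, 10, 19, 21]. The pivot is placed at index 6. All elements to the left of the pivot are <= 21, and all elements to the right are > 21.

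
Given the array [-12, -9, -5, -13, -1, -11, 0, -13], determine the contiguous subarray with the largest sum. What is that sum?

Using Kadane's algorithm on [-12, -9, -5, -13, -1, -11, 0, -13]:

Scanning through the array:
Position 1 (value -9): max_ending_here = -9, max_so_far = -9
Position 2 (value -5): max_ending_here = -5, max_so_far = -5
Position 3 (value -13): max_ending_here = -13, max_so_far = -5
Position 4 (value -1): max_ending_here = -1, max_so_far = -1
Position 5 (value -11): max_ending_here = -11, max_so_far = -1
Position 6 (value 0): max_ending_here = 0, max_so_far = 0
Position 7 (value -13): max_ending_here = -13, max_so_far = 0

Maximum subarray: [0]
Maximum sum: 0

The maximum subarray is [0] with sum 0. This subarray runs from index 6 to index 6.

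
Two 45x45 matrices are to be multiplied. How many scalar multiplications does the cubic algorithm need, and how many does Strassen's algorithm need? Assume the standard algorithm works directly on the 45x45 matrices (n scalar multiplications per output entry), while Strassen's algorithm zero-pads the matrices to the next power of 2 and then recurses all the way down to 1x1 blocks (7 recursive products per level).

Matrix multiplication for 45x45 matrices:

Strassen's algorithm requires power-of-2 dimensions. Pad 45x45 to 64x64 (next power of 2).

Standard algorithm: 45^3 = 91125 multiplications
Strassen's algorithm: 7^(log2(64)) = 7^6 = 117649 multiplications
Difference: 91125 - 117649 = -26524 (Strassen uses MORE here due to padding overhead — for small or just-over-power-of-2 n, padding can outweigh the per-level savings)

Standard: 91125 multiplications (45^3). Strassen: 117649 multiplications (7^6, after padding to 64x64). Strassen reduces 8 recursive multiplications to 7 at each level.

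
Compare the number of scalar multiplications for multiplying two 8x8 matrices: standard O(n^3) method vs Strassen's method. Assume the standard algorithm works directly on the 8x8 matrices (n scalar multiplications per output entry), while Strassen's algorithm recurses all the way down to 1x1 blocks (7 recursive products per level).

Matrix multiplication for 8x8 matrices:

Standard algorithm: 8^3 = 512 multiplications
Strassen's algorithm: 7^(log2(8)) = 7^3 = 343 multiplications
Savings: 512 - 343 = 169 multiplications

Standard: 512 multiplications (8^3). Strassen: 343 multiplications (7^3). Strassen reduces 8 recursive multiplications to 7 at each level.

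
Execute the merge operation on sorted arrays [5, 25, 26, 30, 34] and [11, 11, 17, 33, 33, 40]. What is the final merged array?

Merging process:

Compare 5 vs 11: take 5 from left. Merged: [5]
Compare 25 vs 11: take 11 from right. Merged: [5, 11]
Compare 25 vs 11: take 11 from right. Merged: [5, 11, 11]
Compare 25 vs 17: take 17 from right. Merged: [5, 11, 11, 17]
Compare 25 vs 33: take 25 from left. Merged: [5, 11, 11, 17, 25]
Compare 26 vs 33: take 26 from left. Merged: [5, 11, 11, 17, 25, 26]
Compare 30 vs 33: take 30 from left. Merged: [5, 11, 11, 17, 25, 26, 30]
Compare 34 vs 33: take 33 from right. Merged: [5, 11, 11, 17, 25, 26, 30, 33]
Compare 34 vs 33: take 33 from right. Merged: [5, 11, 11, 17, 25, 26, 30, 33, 33]
Compare 34 vs 40: take 34 from left. Merged: [5, 11, 11, 17, 25, 26, 30, 33, 33, 34]
Append remaining from right: [40]. Merged: [5, 11, 11, 17, 25, 26, 30, 33, 33, 34, 40]

Final merged array: [5, 11, 11, 17, 25, 26, 30, 33, 33, 34, 40]
Total comparisons: 10

The merged array is [5, 11, 11, 17, 25, 26, 30, 33, 33, 34, 40], requiring 10 comparisons. The merge step runs in O(n) time where n is the total number of elements.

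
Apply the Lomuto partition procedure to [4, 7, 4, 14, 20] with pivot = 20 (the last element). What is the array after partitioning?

Lomuto partition with pivot = 20:

Initial array: [4, 7, 4, 14, 20]

arr[0]=4 <= 20: swap with position 0, array becomes [4, 7, 4, 14, 20]
arr[1]=7 <= 20: swap with position 1, array becomes [4, 7, 4, 14, 20]
arr[2]=4 <= 20: swap with position 2, array becomes [4, 7, 4, 14, 20]
arr[3]=14 <= 20: swap with position 3, array becomes [4, 7, 4, 14, 20]

Place pivot at position 4: [4, 7, 4, 14, 20]
Pivot position: 4

After partitioning with pivot 20, the array becomes [4, 7, 4, 14, 20]. The pivot is placed at index 4. All elements to the left of the pivot are <= 20, and all elements to the right are > 20.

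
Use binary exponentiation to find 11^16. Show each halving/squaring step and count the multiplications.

Computing 11^16 by squaring (build up from 11^1; each line after the first costs one multiplication):

11^1 = 11
11^2 = (11^1)^2 = 11^2 = 121
11^4 = (11^2)^2 = 121^2 = 14641
11^8 = (11^4)^2 = 14641^2 = 214358881
11^16 = (11^8)^2 = 214358881^2 = 45949729863572161

Result: 45949729863572161
Multiplications needed: 4 (4 lines after 11^1)

11^16 = 45949729863572161. Using exponentiation by squaring, this requires 4 multiplications. The key idea: if the exponent is even, square the half-power; if odd, multiply by the base once.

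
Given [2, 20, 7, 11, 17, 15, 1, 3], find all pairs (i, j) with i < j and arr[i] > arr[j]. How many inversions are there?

Finding inversions in [2, 20, 7, 11, 17, 15, 1, 3]:

(0, 6): arr[0]=2 > arr[6]=1
(1, 2): arr[1]=20 > arr[2]=7
(1, 3): arr[1]=20 > arr[3]=11
(1, 4): arr[1]=20 > arr[4]=17
(1, 5): arr[1]=20 > arr[5]=15
(1, 6): arr[1]=20 > arr[6]=1
(1, 7): arr[1]=20 > arr[7]=3
(2, 6): arr[2]=7 > arr[6]=1
(2, 7): arr[2]=7 > arr[7]=3
(3, 6): arr[3]=11 > arr[6]=1
(3, 7): arr[3]=11 > arr[7]=3
(4, 5): arr[4]=17 > arr[5]=15
(4, 6): arr[4]=17 > arr[6]=1
(4, 7): arr[4]=17 > arr[7]=3
(5, 6): arr[5]=15 > arr[6]=1
(5, 7): arr[5]=15 > arr[7]=3

Total inversions: 16

The array has 16 inversion(s): (0,6), (1,2), (1,3), (1,4), (1,5), (1,6), (1,7), (2,6), (2,7), (3,6), (3,7), (4,5), (4,6), (4,7), (5,6), (5,7). Each pair (i,j) satisfies i < j and arr[i] > arr[j].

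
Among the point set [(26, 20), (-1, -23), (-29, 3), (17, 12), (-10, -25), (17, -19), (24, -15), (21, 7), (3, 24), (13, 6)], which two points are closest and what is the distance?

Computing all pairwise distances among 10 points:

d((26, 20), (-1, -23)) = 50.774
d((26, 20), (-29, 3)) = 57.5674
d((26, 20), (17, 12)) = 12.0416
d((26, 20), (-10, -25)) = 57.6281
d((26, 20), (17, -19)) = 40.025
d((26, 20), (24, -15)) = 35.0571
d((26, 20), (21, 7)) = 13.9284
d((26, 20), (3, 24)) = 23.3452
d((26, 20), (13, 6)) = 19.105
d((-1, -23), (-29, 3)) = 38.2099
d((-1, -23), (17, 12)) = 39.3573
d((-1, -23), (-10, -25)) = 9.2195
d((-1, -23), (17, -19)) = 18.4391
d((-1, -23), (24, -15)) = 26.2488
d((-1, -23), (21, 7)) = 37.2022
d((-1, -23), (3, 24)) = 47.1699
d((-1, -23), (13, 6)) = 32.2025
d((-29, 3), (17, 12)) = 46.8722
d((-29, 3), (-10, -25)) = 33.8378
d((-29, 3), (17, -19)) = 50.9902
d((-29, 3), (24, -15)) = 55.9732
d((-29, 3), (21, 7)) = 50.1597
d((-29, 3), (3, 24)) = 38.2753
d((-29, 3), (13, 6)) = 42.107
d((17, 12), (-10, -25)) = 45.8039
d((17, 12), (17, -19)) = 31.0
d((17, 12), (24, -15)) = 27.8927
d((17, 12), (21, 7)) = 6.4031 <-- minimum
d((17, 12), (3, 24)) = 18.4391
d((17, 12), (13, 6)) = 7.2111
d((-10, -25), (17, -19)) = 27.6586
d((-10, -25), (24, -15)) = 35.4401
d((-10, -25), (21, 7)) = 44.5533
d((-10, -25), (3, 24)) = 50.6952
d((-10, -25), (13, 6)) = 38.6005
d((17, -19), (24, -15)) = 8.0623
d((17, -19), (21, 7)) = 26.3059
d((17, -19), (3, 24)) = 45.2217
d((17, -19), (13, 6)) = 25.318
d((24, -15), (21, 7)) = 22.2036
d((24, -15), (3, 24)) = 44.2945
d((24, -15), (13, 6)) = 23.7065
d((21, 7), (3, 24)) = 24.7588
d((21, 7), (13, 6)) = 8.0623
d((3, 24), (13, 6)) = 20.5913

Closest pair: (17, 12) and (21, 7) with distance 6.4031

The closest pair is (17, 12) and (21, 7) with Euclidean distance 6.4031. For 10 points, brute-force pairwise comparison is shown above. For large n, the divide-and-conquer algorithm (sort by x, recurse on halves, check the dividing strip) achieves O(n log n).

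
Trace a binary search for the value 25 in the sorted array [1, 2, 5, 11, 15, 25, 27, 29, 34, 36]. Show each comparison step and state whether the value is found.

Binary search for 25 in [1, 2, 5, 11, 15, 25, 27, 29, 34, 36]:

lo=0, hi=9, mid=4, arr[mid]=15 -> 15 < 25, search right half
lo=5, hi=9, mid=7, arr[mid]=29 -> 29 > 25, search left half
lo=5, hi=6, mid=5, arr[mid]=25 -> Found target at index 5!

Binary search finds 25 at index 5 after 3 comparisons. The search repeatedly halves the search space by comparing with the middle element.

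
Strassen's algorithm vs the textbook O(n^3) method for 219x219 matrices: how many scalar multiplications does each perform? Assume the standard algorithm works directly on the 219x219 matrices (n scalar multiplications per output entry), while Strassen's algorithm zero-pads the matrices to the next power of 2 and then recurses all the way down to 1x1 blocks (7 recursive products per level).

Matrix multiplication for 219x219 matrices:

Strassen's algorithm requires power-of-2 dimensions. Pad 219x219 to 256x256 (next power of 2).

Standard algorithm: 219^3 = 10503459 multiplications
Strassen's algorithm: 7^(log2(256)) = 7^8 = 5764801 multiplications
Savings: 10503459 - 5764801 = 4738658 multiplications

Standard: 10503459 multiplications (219^3). Strassen: 5764801 multiplications (7^8, after padding to 256x256). Strassen reduces 8 recursive multiplications to 7 at each level.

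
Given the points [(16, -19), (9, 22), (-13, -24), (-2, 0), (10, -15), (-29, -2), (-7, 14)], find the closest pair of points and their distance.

Computing all pairwise distances among 7 points:

d((16, -19), (9, 22)) = 41.5933
d((16, -19), (-13, -24)) = 29.4279
d((16, -19), (-2, 0)) = 26.1725
d((16, -19), (10, -15)) = 7.2111 <-- minimum
d((16, -19), (-29, -2)) = 48.1041
d((16, -19), (-7, 14)) = 40.2244
d((9, 22), (-13, -24)) = 50.9902
d((9, 22), (-2, 0)) = 24.5967
d((9, 22), (10, -15)) = 37.0135
d((9, 22), (-29, -2)) = 44.9444
d((9, 22), (-7, 14)) = 17.8885
d((-13, -24), (-2, 0)) = 26.4008
d((-13, -24), (10, -15)) = 24.6982
d((-13, -24), (-29, -2)) = 27.2029
d((-13, -24), (-7, 14)) = 38.4708
d((-2, 0), (10, -15)) = 19.2094
d((-2, 0), (-29, -2)) = 27.074
d((-2, 0), (-7, 14)) = 14.8661
d((10, -15), (-29, -2)) = 41.1096
d((10, -15), (-7, 14)) = 33.6155
d((-29, -2), (-7, 14)) = 27.2029

Closest pair: (16, -19) and (10, -15) with distance 7.2111

The closest pair is (16, -19) and (10, -15) with Euclidean distance 7.2111. For 7 points, brute-force pairwise comparison is shown above. For large n, the divide-and-conquer algorithm (sort by x, recurse on halves, check the dividing strip) achieves O(n log n).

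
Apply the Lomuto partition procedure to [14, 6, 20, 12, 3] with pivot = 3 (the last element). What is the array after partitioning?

Lomuto partition with pivot = 3:

Initial array: [14, 6, 20, 12, 3]

arr[0]=14 > 3: no swap
arr[1]=6 > 3: no swap
arr[2]=20 > 3: no swap
arr[3]=12 > 3: no swap

Place pivot at position 0: [3, 6, 20, 12, 14]
Pivot position: 0

After partitioning with pivot 3, the array becomes [3, 6, 20, 12, 14]. The pivot is placed at index 0. All elements to the left of the pivot are <= 3, and all elements to the right are > 3.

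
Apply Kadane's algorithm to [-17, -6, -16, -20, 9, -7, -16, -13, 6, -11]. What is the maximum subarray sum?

Using Kadane's algorithm on [-17, -6, -16, -20, 9, -7, -16, -13, 6, -11]:

Scanning through the array:
Position 1 (value -6): max_ending_here = -6, max_so_far = -6
Position 2 (value -16): max_ending_here = -16, max_so_far = -6
Position 3 (value -20): max_ending_here = -20, max_so_far = -6
Position 4 (value 9): max_ending_here = 9, max_so_far = 9
Position 5 (value -7): max_ending_here = 2, max_so_far = 9
Position 6 (value -16): max_ending_here = -14, max_so_far = 9
Position 7 (value -13): max_ending_here = -13, max_so_far = 9
Position 8 (value 6): max_ending_here = 6, max_so_far = 9
Position 9 (value -11): max_ending_here = -5, max_so_far = 9

Maximum subarray: [9]
Maximum sum: 9

The maximum subarray is [9] with sum 9. This subarray runs from index 4 to index 4.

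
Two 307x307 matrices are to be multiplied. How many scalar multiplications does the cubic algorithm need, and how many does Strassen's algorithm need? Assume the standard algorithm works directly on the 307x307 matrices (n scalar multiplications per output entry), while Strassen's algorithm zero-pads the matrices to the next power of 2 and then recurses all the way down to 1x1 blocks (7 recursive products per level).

Matrix multiplication for 307x307 matrices:

Strassen's algorithm requires power-of-2 dimensions. Pad 307x307 to 512x512 (next power of 2).

Standard algorithm: 307^3 = 28934443 multiplications
Strassen's algorithm: 7^(log2(512)) = 7^9 = 40353607 multiplications
Difference: 28934443 - 40353607 = -11419164 (Strassen uses MORE here due to padding overhead — for small or just-over-power-of-2 n, padding can outweigh the per-level savings)

Standard: 28934443 multiplications (307^3). Strassen: 40353607 multiplications (7^9, after padding to 512x512). Strassen reduces 8 recursive multiplications to 7 at each level.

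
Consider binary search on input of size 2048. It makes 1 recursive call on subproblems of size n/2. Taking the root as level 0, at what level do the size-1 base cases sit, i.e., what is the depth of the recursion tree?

For divide and conquer with division factor 2:

Problem sizes at each level:
Level 0: 2048
Level 1: 1024
Level 2: 512
Level 3: 256
Level 4: 128
Level 5: 64
Level 6: 32
Level 7: 16
Level 8: 8
Level 9: 4
Level 10: 2
Level 11: 1

The root is level 0 and the size-1 base case is level 11 (the tree spans levels 0 through 11, i.e. 12 levels counting the root), so the depth is the number of divisions: log_2(2048) = 11

The recursion tree depth is log_2(2048) = 11. At each level, the problem size is divided by 2, so it takes 11 divisions to reduce to a base case of size 1. The algorithm makes 1 recursive call at each level.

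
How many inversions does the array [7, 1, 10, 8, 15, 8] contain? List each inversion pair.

Finding inversions in [7, 1, 10, 8, 15, 8]:

(0, 1): arr[0]=7 > arr[1]=1
(2, 3): arr[2]=10 > arr[3]=8
(2, 5): arr[2]=10 > arr[5]=8
(4, 5): arr[4]=15 > arr[5]=8

Total inversions: 4

The array has 4 inversion(s): (0,1), (2,3), (2,5), (4,5). Each pair (i,j) satisfies i < j and arr[i] > arr[j].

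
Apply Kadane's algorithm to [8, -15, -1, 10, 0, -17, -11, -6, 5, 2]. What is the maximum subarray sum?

Using Kadane's algorithm on [8, -15, -1, 10, 0, -17, -11, -6, 5, 2]:

Scanning through the array:
Position 1 (value -15): max_ending_here = -7, max_so_far = 8
Position 2 (value -1): max_ending_here = -1, max_so_far = 8
Position 3 (value 10): max_ending_here = 10, max_so_far = 10
Position 4 (value 0): max_ending_here = 10, max_so_far = 10
Position 5 (value -17): max_ending_here = -7, max_so_far = 10
Position 6 (value -11): max_ending_here = -11, max_so_far = 10
Position 7 (value -6): max_ending_here = -6, max_so_far = 10
Position 8 (value 5): max_ending_here = 5, max_so_far = 10
Position 9 (value 2): max_ending_here = 7, max_so_far = 10

Maximum subarray: [10]
Maximum sum: 10

The maximum subarray is [10] with sum 10. This subarray runs from index 3 to index 3.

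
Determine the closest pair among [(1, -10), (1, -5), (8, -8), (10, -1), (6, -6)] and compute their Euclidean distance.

Computing all pairwise distances among 5 points:

d((1, -10), (1, -5)) = 5.0
d((1, -10), (8, -8)) = 7.2801
d((1, -10), (10, -1)) = 12.7279
d((1, -10), (6, -6)) = 6.4031
d((1, -5), (8, -8)) = 7.6158
d((1, -5), (10, -1)) = 9.8489
d((1, -5), (6, -6)) = 5.099
d((8, -8), (10, -1)) = 7.2801
d((8, -8), (6, -6)) = 2.8284 <-- minimum
d((10, -1), (6, -6)) = 6.4031

Closest pair: (8, -8) and (6, -6) with distance 2.8284

The closest pair is (8, -8) and (6, -6) with Euclidean distance 2.8284. For 5 points, brute-force pairwise comparison is shown above. For large n, the divide-and-conquer algorithm (sort by x, recurse on halves, check the dividing strip) achieves O(n log n).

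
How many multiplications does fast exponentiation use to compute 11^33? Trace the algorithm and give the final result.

Computing 11^33 by squaring (build up from 11^1; each line after the first costs one multiplication):

11^1 = 11
11^2 = (11^1)^2 = 11^2 = 121
11^4 = (11^2)^2 = 121^2 = 14641
11^8 = (11^4)^2 = 14641^2 = 214358881
11^16 = (11^8)^2 = 214358881^2 = 45949729863572161
11^32 = (11^16)^2 = 45949729863572161^2 = 2111377674535255285545615254209921
11^33 = 11 * 11^32 = 11 * 2111377674535255285545615254209921 = 23225154419887808141001767796309131

Result: 23225154419887808141001767796309131
Multiplications needed: 6 (6 lines after 11^1)

11^33 = 23225154419887808141001767796309131. Using exponentiation by squaring, this requires 6 multiplications. The key idea: if the exponent is even, square the half-power; if odd, multiply by the base once.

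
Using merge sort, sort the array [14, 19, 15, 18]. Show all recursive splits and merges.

Merge sort trace:

Split: [14, 19, 15, 18] -> [14, 19] and [15, 18]
  Split: [14, 19] -> [14] and [19]
  Merge: [14] + [19] -> [14, 19]
  Split: [15, 18] -> [15] and [18]
  Merge: [15] + [18] -> [15, 18]
Merge: [14, 19] + [15, 18] -> [14, 15, 18, 19]

Final sorted array: [14, 15, 18, 19]

The merge sort proceeds by recursively splitting the array and merging sorted halves.
After all merges, the sorted array is [14, 15, 18, 19].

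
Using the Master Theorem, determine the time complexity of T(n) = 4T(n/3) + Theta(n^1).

Master Theorem for T(n) = 4T(n/3) + O(n^1):

a = 4, b = 3, c = 1
log_b(a) = log_3(4) = 1.2619

Case 1: c = 1 < log_3(4) = 1.2619
T(n) = O(n^(log_3 4))

For T(n) = 4T(n/3) + O(n^1): log_3(4) = 1.2619. This is Case 1 of the Master Theorem (c < log_b(a), work dominated by leaves), giving O(n^(log_3 4)).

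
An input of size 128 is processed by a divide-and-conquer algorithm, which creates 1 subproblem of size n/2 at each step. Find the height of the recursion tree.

For divide and conquer with division factor 2:

Problem sizes at each level:
Level 0: 128
Level 1: 64
Level 2: 32
Level 3: 16
Level 4: 8
Level 5: 4
Level 6: 2
Level 7: 1

The root is level 0 and the size-1 base case is level 7 (the tree spans levels 0 through 7, i.e. 8 levels counting the root), so the depth is the number of divisions: log_2(128) = 7

The recursion tree depth is log_2(128) = 7. At each level, the problem size is divided by 2, so it takes 7 divisions to reduce to a base case of size 1. The algorithm makes 1 recursive call at each level.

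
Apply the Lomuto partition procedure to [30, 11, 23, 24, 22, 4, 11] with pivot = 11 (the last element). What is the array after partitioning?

Lomuto partition with pivot = 11:

Initial array: [30, 11, 23, 24, 22, 4, 11]

arr[0]=30 > 11: no swap
arr[1]=11 <= 11: swap with position 0, array becomes [11, 30, 23, 24, 22, 4, 11]
arr[2]=23 > 11: no swap
arr[3]=24 > 11: no swap
arr[4]=22 > 11: no swap
arr[5]=4 <= 11: swap with position 1, array becomes [11, 4, 23, 24, 22, 30, 11]

Place pivot at position 2: [11, 4, 11, 24, 22, 30, 23]
Pivot position: 2

After partitioning with pivot 11, the array becomes [11, 4, 11, 24, 22, 30, 23]. The pivot is placed at index 2. All elements to the left of the pivot are <= 11, and all elements to the right are > 11.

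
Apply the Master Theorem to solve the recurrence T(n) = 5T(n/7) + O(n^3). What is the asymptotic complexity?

Master Theorem for T(n) = 5T(n/7) + O(n^3):

a = 5, b = 7, c = 3
log_b(a) = log_7(5) = 0.8271

Case 3: c = 3 > log_7(5) = 0.8271
T(n) = O(n^3) = O(n^3)

For T(n) = 5T(n/7) + O(n^3): log_7(5) = 0.8271. This is Case 3 of the Master Theorem (c > log_b(a), work dominated by root), giving O(n^3).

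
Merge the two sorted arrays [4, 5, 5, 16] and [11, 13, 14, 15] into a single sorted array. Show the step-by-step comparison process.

Merging process:

Compare 4 vs 11: take 4 from left. Merged: [4]
Compare 5 vs 11: take 5 from left. Merged: [4, 5]
Compare 5 vs 11: take 5 from left. Merged: [4, 5, 5]
Compare 16 vs 11: take 11 from right. Merged: [4, 5, 5, 11]
Compare 16 vs 13: take 13 from right. Merged: [4, 5, 5, 11, 13]
Compare 16 vs 14: take 14 from right. Merged: [4, 5, 5, 11, 13, 14]
Compare 16 vs 15: take 15 from right. Merged: [4, 5, 5, 11, 13, 14, 15]
Append remaining from left: [16]. Merged: [4, 5, 5, 11, 13, 14, 15, 16]

Final merged array: [4, 5, 5, 11, 13, 14, 15, 16]
Total comparisons: 7

The merged array is [4, 5, 5, 11, 13, 14, 15, 16], requiring 7 comparisons. The merge step runs in O(n) time where n is the total number of elements.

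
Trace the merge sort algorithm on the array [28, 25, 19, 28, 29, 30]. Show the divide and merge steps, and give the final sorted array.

Merge sort trace:

Split: [28, 25, 19, 28, 29, 30] -> [28, 25, 19] and [28, 29, 30]
  Split: [28, 25, 19] -> [28] and [25, 19]
    Split: [25, 19] -> [25] and [19]
    Merge: [25] + [19] -> [19, 25]
  Merge: [28] + [19, 25] -> [19, 25, 28]
  Split: [28, 29, 30] -> [28] and [29, 30]
    Split: [29, 30] -> [29] and [30]
    Merge: [29] + [30] -> [29, 30]
  Merge: [28] + [29, 30] -> [28, 29, 30]
Merge: [19, 25, 28] + [28, 29, 30] -> [19, 25, 28, 28, 29, 30]

Final sorted array: [19, 25, 28, 28, 29, 30]

The merge sort proceeds by recursively splitting the array and merging sorted halves.
After all merges, the sorted array is [19, 25, 28, 28, 29, 30].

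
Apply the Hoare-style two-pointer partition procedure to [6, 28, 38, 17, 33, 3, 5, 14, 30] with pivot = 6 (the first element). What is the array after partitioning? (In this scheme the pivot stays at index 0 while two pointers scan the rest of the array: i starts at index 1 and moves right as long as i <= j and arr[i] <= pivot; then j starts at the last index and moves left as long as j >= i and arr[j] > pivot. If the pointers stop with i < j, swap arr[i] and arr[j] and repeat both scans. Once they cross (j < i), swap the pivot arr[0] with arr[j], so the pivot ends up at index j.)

Hoare-style two-pointer partition with pivot = 6:

Initial array: [6, 28, 38, 17, 33, 3, 5, 14, 30]

Pointers start at i = 1, j = 8.
i stops at index 1 (arr[1]=28 > 6), j stops at index 6 (arr[6]=5 <= 6): swap arr[1] and arr[6], array becomes [6, 5, 38, 17, 33, 3, 28, 14, 30]
i stops at index 2 (arr[2]=38 > 6), j stops at index 5 (arr[5]=3 <= 6): swap arr[2] and arr[5], array becomes [6, 5, 3, 17, 33, 38, 28, 14, 30]
i ends at 3, j ends at 2: the pointers have crossed (j < i), so scanning stops.

Swap pivot arr[0] with arr[2] to place pivot at position 2: [3, 5, 6, 17, 33, 38, 28, 14, 30]
Pivot position: 2

After partitioning with pivot 6, the array becomes [3, 5, 6, 17, 33, 38, 28, 14, 30]. The pivot is placed at index 2. All elements to the left of the pivot are <= 6, and all elements to the right are > 6.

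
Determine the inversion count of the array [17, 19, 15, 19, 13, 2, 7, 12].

Finding inversions in [17, 19, 15, 19, 13, 2, 7, 12]:

(0, 2): arr[0]=17 > arr[2]=15
(0, 4): arr[0]=17 > arr[4]=13
(0, 5): arr[0]=17 > arr[5]=2
(0, 6): arr[0]=17 > arr[6]=7
(0, 7): arr[0]=17 > arr[7]=12
(1, 2): arr[1]=19 > arr[2]=15
(1, 4): arr[1]=19 > arr[4]=13
(1, 5): arr[1]=19 > arr[5]=2
(1, 6): arr[1]=19 > arr[6]=7
(1, 7): arr[1]=19 > arr[7]=12
(2, 4): arr[2]=15 > arr[4]=13
(2, 5): arr[2]=15 > arr[5]=2
(2, 6): arr[2]=15 > arr[6]=7
(2, 7): arr[2]=15 > arr[7]=12
(3, 4): arr[3]=19 > arr[4]=13
(3, 5): arr[3]=19 > arr[5]=2
(3, 6): arr[3]=19 > arr[6]=7
(3, 7): arr[3]=19 > arr[7]=12
(4, 5): arr[4]=13 > arr[5]=2
(4, 6): arr[4]=13 > arr[6]=7
(4, 7): arr[4]=13 > arr[7]=12

Total inversions: 21

The array has 21 inversion(s): (0,2), (0,4), (0,5), (0,6), (0,7), (1,2), (1,4), (1,5), (1,6), (1,7), (2,4), (2,5), (2,6), (2,7), (3,4), (3,5), (3,6), (3,7), (4,5), (4,6), (4,7). Each pair (i,j) satisfies i < j and arr[i] > arr[j].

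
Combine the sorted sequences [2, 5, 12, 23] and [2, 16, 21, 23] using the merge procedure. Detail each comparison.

Merging process:

Compare 2 vs 2: take 2 from left. Merged: [2]
Compare 5 vs 2: take 2 from right. Merged: [2, 2]
Compare 5 vs 16: take 5 from left. Merged: [2, 2, 5]
Compare 12 vs 16: take 12 from left. Merged: [2, 2, 5, 12]
Compare 23 vs 16: take 16 from right. Merged: [2, 2, 5, 12, 16]
Compare 23 vs 21: take 21 from right. Merged: [2, 2, 5, 12, 16, 21]
Compare 23 vs 23: take 23 from left. Merged: [2, 2, 5, 12, 16, 21, 23]
Append remaining from right: [23]. Merged: [2, 2, 5, 12, 16, 21, 23, 23]

Final merged array: [2, 2, 5, 12, 16, 21, 23, 23]
Total comparisons: 7

The merged array is [2, 2, 5, 12, 16, 21, 23, 23], requiring 7 comparisons. The merge step runs in O(n) time where n is the total number of elements.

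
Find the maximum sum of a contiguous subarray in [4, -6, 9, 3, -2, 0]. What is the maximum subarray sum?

Using Kadane's algorithm on [4, -6, 9, 3, -2, 0]:

Scanning through the array:
Position 1 (value -6): max_ending_here = -2, max_so_far = 4
Position 2 (value 9): max_ending_here = 9, max_so_far = 9
Position 3 (value 3): max_ending_here = 12, max_so_far = 12
Position 4 (value -2): max_ending_here = 10, max_so_far = 12
Position 5 (value 0): max_ending_here = 10, max_so_far = 12

Maximum subarray: [9, 3]
Maximum sum: 12

The maximum subarray is [9, 3] with sum 12. This subarray runs from index 2 to index 3.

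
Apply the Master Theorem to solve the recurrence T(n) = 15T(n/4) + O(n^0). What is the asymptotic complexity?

Master Theorem for T(n) = 15T(n/4) + O(n^0):

a = 15, b = 4, c = 0
log_b(a) = log_4(15) = 1.9534

Case 1: c = 0 < log_4(15) = 1.9534
T(n) = O(n^(log_4 15))

For T(n) = 15T(n/4) + O(n^0): log_4(15) = 1.9534. This is Case 1 of the Master Theorem (c < log_b(a), work dominated by leaves), giving O(n^(log_4 15)).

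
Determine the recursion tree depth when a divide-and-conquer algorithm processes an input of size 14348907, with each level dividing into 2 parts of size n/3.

For divide and conquer with division factor 3:

Problem sizes at each level:
Level 0: 14348907
Level 1: 4782969
Level 2: 1594323
Level 3: 531441
Level 4: 177147
Level 5: 59049
Level 6: 19683
Level 7: 6561
Level 8: 2187
Level 9: 729
Level 10: 243
Level 11: 81
Level 12: 27
Level 13: 9
Level 14: 3
Level 15: 1

The root is level 0 and the size-1 base case is level 15 (the tree spans levels 0 through 15, i.e. 16 levels counting the root), so the depth is the number of divisions: log_3(14348907) = 15

The recursion tree depth is log_3(14348907) = 15. At each level, the problem size is divided by 3, so it takes 15 divisions to reduce to a base case of size 1. The algorithm makes 2 recursive calls at each level.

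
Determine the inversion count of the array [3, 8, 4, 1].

Finding inversions in [3, 8, 4, 1]:

(0, 3): arr[0]=3 > arr[3]=1
(1, 2): arr[1]=8 > arr[2]=4
(1, 3): arr[1]=8 > arr[3]=1
(2, 3): arr[2]=4 > arr[3]=1

Total inversions: 4

The array has 4 inversion(s): (0,3), (1,2), (1,3), (2,3). Each pair (i,j) satisfies i < j and arr[i] > arr[j].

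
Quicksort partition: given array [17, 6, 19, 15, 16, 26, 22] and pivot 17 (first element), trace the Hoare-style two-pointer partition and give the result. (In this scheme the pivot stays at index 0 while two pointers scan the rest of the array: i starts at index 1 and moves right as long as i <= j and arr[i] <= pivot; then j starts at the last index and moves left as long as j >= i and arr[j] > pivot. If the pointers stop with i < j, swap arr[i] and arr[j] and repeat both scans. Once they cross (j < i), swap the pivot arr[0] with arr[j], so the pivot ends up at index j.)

Hoare-style two-pointer partition with pivot = 17:

Initial array: [17, 6, 19, 15, 16, 26, 22]

Pointers start at i = 1, j = 6.
i stops at index 2 (arr[2]=19 > 17), j stops at index 4 (arr[4]=16 <= 17): swap arr[2] and arr[4], array becomes [17, 6, 16, 15, 19, 26, 22]
i ends at 4, j ends at 3: the pointers have crossed (j < i), so scanning stops.

Swap pivot arr[0] with arr[3] to place pivot at position 3: [15, 6, 16, 17, 19, 26, 22]
Pivot position: 3

After partitioning with pivot 17, the array becomes [15, 6, 16, 17, 19, 26, 22]. The pivot is placed at index 3. All elements to the left of the pivot are <= 17, and all elements to the right are > 17.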